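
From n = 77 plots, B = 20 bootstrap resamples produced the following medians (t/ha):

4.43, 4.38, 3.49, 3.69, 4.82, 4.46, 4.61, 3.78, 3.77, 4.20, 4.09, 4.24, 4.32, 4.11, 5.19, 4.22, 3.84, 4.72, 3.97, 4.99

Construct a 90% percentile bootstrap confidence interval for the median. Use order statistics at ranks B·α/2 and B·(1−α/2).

(3.49, 4.99)

Sorted replicates: 3.49, 3.69, 3.77, 3.78, 3.84, 3.97, 4.09, 4.11, 4.20, 4.22, 4.24, 4.32, 4.38, 4.43, 4.46, 4.61, 4.72, 4.82, 4.99, 5.19
α = 0.10; lower rank = 20 × 0.050 = 1; upper rank = 20 × 0.950 = 19.
The 1st smallest replicate is 3.49; the 19th is 4.99.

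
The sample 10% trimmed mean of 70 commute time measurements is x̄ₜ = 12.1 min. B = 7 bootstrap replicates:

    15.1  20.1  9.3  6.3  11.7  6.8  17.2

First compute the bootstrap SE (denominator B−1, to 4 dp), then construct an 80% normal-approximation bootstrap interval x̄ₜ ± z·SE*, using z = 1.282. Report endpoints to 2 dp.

Mean of replicates = 12.3571; sum of squared deviations = 168.2771; SE* = √(168.2771/6) = 5.2959
Margin = 1.282 × 5.2959 = 6.789
Interval: 12.1 ± 6.789

(5.31, 18.89)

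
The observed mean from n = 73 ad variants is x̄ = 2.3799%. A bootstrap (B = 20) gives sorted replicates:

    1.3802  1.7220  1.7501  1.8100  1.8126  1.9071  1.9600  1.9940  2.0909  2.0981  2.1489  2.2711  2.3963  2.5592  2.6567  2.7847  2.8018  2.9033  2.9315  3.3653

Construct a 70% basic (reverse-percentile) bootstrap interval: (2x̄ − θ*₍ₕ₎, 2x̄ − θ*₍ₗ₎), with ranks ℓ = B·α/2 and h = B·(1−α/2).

Percentile endpoints at ranks 3 and 17: θ*₍3₎ = 1.7501, θ*₍17₎ = 2.8018.
Basic interval reflects these around x̄:
  lower = 2 × 2.3799 − 2.8018 = 1.9580
  upper = 2 × 2.3799 − 1.7501 = 3.0097

(1.9580, 3.0097)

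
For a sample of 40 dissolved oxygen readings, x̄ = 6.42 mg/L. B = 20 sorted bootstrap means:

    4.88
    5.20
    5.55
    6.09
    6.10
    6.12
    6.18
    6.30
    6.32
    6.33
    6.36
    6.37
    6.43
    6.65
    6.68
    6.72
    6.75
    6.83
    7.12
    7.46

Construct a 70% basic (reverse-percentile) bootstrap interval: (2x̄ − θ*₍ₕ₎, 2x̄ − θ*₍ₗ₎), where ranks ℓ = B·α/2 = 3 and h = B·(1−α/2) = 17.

(6.09, 7.29)

Percentile endpoints at ranks 3 and 17: θ*₍3₎ = 5.55, θ*₍17₎ = 6.75.
Basic interval reflects these around x̄:
  lower = 2 × 6.42 − 6.75 = 6.09
  upper = 2 × 6.42 − 5.55 = 7.29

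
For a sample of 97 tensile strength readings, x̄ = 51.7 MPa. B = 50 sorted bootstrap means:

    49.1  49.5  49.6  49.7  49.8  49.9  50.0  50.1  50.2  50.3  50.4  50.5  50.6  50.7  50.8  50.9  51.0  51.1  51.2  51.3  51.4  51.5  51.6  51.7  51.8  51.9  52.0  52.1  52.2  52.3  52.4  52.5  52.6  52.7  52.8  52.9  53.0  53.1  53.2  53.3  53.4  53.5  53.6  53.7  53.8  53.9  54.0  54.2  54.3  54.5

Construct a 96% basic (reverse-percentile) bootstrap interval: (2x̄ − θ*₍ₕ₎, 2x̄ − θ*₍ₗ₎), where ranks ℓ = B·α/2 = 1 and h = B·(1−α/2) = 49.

(49.1, 54.3)

Percentile endpoints at ranks 1 and 49: θ*₍1₎ = 49.1, θ*₍49₎ = 54.3.
Basic interval reflects these around x̄:
  lower = 2 × 51.7 − 54.3 = 49.1
  upper = 2 × 51.7 − 49.1 = 54.3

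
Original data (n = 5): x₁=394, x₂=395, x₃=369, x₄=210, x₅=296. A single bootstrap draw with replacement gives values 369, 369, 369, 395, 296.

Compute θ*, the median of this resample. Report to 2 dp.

Sorted: 296, 369, 369, 369, 395
Median = middle value = 369.00

θ* = 369.00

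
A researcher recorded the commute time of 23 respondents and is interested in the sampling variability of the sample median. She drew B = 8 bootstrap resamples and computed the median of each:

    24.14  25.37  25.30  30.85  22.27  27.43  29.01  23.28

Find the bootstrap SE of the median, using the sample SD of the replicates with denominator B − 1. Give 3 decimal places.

Bootstrap SE is the standard deviation of the 8 replicate medians.
Mean of replicates: (24.14 + 25.37 + 25.30 + 30.85 + 22.27 + 27.43 + 29.01 + 23.28) / 8 = 207.6500 / 8 = 25.9563
Sum of squared deviations: (−1.8163)² + (−0.5862)² + (−0.6562)² + (+4.8938)² + (−3.6863)² + (+1.4737)² + (+3.0538)² + (−2.6762)² = 60.2700
Variance = 60.2700 / 7 = 8.6100
SE* = √8.6100

SE* = 2.934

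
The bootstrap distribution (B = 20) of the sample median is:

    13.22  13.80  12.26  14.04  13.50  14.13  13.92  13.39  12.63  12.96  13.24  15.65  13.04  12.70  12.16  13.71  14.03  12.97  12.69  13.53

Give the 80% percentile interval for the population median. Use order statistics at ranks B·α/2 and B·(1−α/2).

(12.26, 14.04)

Sorted replicates: 12.16, 12.26, 12.63, 12.69, 12.70, 12.96, 12.97, 13.04, 13.22, 13.24, 13.39, 13.50, 13.53, 13.71, 13.80, 13.92, 14.03, 14.04, 14.13, 15.65
α = 0.20; lower rank = 20 × 0.100 = 2; upper rank = 20 × 0.900 = 18.
The 2nd smallest replicate is 12.26; the 18th is 14.04.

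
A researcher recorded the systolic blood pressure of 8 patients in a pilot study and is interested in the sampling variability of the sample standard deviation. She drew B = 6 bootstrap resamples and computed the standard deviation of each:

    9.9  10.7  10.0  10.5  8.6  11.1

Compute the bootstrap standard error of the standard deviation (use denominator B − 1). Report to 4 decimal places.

Bootstrap SE is the standard deviation of the 6 replicate standard deviations.
Mean of replicates: (9.9 + 10.7 + 10.0 + 10.5 + 8.6 + 11.1) / 6 = 60.80000 / 6 = 10.13333
Sum of squared deviations: (−0.23333)² + (+0.56667)² + (−0.13333)² + (+0.36667)² + (−1.53333)² + (+0.96667)² = 3.81333
Variance = 3.81333 / 5 = 0.76267
SE* = √0.76267

SE* = 0.8733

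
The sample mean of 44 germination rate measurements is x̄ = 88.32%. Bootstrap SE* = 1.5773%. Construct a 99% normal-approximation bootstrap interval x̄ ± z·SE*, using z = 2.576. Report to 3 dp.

(84.257, 92.383)

Margin = 2.576 × 1.5773 = 4.0631
Interval: 88.32 ± 4.0631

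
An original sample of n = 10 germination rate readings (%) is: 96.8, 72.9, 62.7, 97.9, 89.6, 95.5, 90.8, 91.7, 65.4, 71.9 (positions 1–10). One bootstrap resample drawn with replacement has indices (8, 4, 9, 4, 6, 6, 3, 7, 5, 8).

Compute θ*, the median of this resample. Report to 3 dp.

Resample values: 91.7, 97.9, 65.4, 97.9, 95.5, 95.5, 62.7, 90.8, 89.6, 91.7.
Sorted: 62.7, 65.4, 89.6, 90.8, 91.7, 91.7, 95.5, 95.5, 97.9, 97.9
Median = average of the two middle values = 91.700

θ* = 91.700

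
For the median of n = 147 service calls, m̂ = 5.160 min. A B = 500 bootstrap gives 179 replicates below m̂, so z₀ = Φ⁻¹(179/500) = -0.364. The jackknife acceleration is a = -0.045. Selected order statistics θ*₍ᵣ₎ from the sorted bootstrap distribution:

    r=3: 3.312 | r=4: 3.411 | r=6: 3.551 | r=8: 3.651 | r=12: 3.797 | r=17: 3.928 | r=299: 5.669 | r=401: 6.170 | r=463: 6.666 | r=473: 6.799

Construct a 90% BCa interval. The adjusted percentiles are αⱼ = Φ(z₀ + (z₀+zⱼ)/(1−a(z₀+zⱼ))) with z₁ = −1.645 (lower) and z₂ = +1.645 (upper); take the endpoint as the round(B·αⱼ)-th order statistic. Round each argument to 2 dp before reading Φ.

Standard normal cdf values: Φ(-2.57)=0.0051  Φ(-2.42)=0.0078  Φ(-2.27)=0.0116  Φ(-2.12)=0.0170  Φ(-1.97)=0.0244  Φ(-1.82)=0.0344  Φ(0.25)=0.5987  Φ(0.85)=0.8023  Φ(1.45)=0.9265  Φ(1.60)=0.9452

(3.312, 6.170)

Lower: z₀ + z₁ = -0.364 + (-1.645) = -2.009; 1 − a(z₀+z₁) = 1 − (-0.045)(-2.009) = 0.9096; argument = -0.364 + (-2.009)/0.9096 = -2.5727 → -2.57.
α₁ = Φ(-2.57) = 0.0051; rank = round(500 × 0.0051) = 3; θ*₍3₎ = 3.312.
Upper: z₀ + z₂ = 1.281; 1 − a(z₀+z₂) = 1.0576; argument = 0.8472 → 0.85; α₂ = 0.8023; rank = 401; θ*₍401₎ = 6.170.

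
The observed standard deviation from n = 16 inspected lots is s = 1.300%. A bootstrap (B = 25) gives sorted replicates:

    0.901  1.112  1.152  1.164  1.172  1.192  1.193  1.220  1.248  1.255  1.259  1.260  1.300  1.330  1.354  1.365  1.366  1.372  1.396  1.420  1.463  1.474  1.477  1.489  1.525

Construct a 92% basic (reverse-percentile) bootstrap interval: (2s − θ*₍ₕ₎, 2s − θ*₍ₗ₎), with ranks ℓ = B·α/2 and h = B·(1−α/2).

(1.111, 1.699)

Percentile endpoints at ranks 1 and 24: θ*₍1₎ = 0.901, θ*₍24₎ = 1.489.
Basic interval reflects these around s:
  lower = 2 × 1.300 − 1.489 = 1.111
  upper = 2 × 1.300 − 0.901 = 1.699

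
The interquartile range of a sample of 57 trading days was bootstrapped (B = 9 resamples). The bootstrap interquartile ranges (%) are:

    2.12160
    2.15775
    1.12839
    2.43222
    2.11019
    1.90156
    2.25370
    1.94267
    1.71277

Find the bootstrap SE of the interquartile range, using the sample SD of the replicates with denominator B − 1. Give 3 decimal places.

SE* = 0.379

Bootstrap SE is the standard deviation of the 9 replicate interquartile ranges.
Mean of replicates: (2.12160 + 2.15775 + 1.12839 + 2.43222 + 2.11019 + 1.90156 + 2.25370 + 1.94267 + 1.71277) / 9 = 17.760850 / 9 = 1.973428
Sum of squared deviations: (+0.148172)² + (+0.184322)² + (−0.845038)² + (+0.458792)² + (+0.136762)² + (−0.071868)² + (+0.280272)² + (−0.030758)² + (−0.260658)² = 1.151819
Variance = 1.151819 / 8 = 0.143977
SE* = √0.143977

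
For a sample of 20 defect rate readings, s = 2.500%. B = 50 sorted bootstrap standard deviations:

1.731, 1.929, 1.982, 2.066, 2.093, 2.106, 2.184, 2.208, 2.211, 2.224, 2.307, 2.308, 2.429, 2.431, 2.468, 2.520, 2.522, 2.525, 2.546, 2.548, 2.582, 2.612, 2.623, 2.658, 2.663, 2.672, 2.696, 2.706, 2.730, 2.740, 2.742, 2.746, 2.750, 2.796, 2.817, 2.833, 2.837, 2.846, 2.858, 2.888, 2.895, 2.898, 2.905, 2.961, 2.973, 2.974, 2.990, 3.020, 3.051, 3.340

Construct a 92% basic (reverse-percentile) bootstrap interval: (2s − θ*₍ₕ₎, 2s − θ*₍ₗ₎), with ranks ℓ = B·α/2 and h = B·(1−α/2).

Percentile endpoints at ranks 2 and 48: θ*₍2₎ = 1.929, θ*₍48₎ = 3.020.
Basic interval reflects these around s:
  lower = 2 × 2.500 − 3.020 = 1.980
  upper = 2 × 2.500 − 1.929 = 3.071

(1.980, 3.071)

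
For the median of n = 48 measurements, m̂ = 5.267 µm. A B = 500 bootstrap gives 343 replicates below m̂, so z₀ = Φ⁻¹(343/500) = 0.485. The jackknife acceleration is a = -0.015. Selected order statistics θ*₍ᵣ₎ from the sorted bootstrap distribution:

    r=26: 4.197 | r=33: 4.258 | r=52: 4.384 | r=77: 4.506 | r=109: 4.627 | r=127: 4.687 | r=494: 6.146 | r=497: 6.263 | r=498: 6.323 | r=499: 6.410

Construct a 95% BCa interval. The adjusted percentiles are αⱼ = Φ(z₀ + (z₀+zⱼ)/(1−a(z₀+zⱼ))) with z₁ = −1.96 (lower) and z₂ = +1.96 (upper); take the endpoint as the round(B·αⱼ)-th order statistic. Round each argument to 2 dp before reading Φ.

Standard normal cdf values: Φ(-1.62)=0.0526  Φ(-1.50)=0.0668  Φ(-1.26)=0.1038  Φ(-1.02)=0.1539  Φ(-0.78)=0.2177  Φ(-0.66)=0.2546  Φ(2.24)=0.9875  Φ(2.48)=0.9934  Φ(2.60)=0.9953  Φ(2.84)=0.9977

(4.506, 6.410)

Lower: z₀ + z₁ = 0.485 + (-1.960) = -1.475; 1 − a(z₀+z₁) = 1 − (-0.015)(-1.475) = 0.9779; argument = 0.485 + (-1.475)/0.9779 = -1.0234 → -1.02.
α₁ = Φ(-1.02) = 0.1539; rank = round(500 × 0.1539) = 77; θ*₍77₎ = 4.506.
Upper: z₀ + z₂ = 2.445; 1 − a(z₀+z₂) = 1.0367; argument = 2.8435 → 2.84; α₂ = 0.9977; rank = 499; θ*₍499₎ = 6.410.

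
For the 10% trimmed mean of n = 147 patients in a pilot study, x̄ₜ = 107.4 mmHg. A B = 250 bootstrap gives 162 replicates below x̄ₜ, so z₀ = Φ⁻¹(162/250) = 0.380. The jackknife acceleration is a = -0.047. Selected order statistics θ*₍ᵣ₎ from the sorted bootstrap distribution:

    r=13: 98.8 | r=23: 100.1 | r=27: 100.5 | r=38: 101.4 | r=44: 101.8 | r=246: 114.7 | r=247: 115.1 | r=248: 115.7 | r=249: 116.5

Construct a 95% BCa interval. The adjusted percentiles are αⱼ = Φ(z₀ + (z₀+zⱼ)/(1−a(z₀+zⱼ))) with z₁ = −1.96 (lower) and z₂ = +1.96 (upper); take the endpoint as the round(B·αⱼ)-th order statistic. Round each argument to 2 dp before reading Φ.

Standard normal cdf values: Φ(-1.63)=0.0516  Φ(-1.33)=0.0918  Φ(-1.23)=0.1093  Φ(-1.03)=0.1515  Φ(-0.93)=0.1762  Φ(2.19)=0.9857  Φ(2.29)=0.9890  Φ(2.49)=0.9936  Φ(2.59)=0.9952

Lower: z₀ + z₁ = 0.380 + (-1.960) = -1.580; 1 − a(z₀+z₁) = 1 − (-0.047)(-1.580) = 0.9257; argument = 0.380 + (-1.580)/0.9257 = -1.3267 → -1.33.
α₁ = Φ(-1.33) = 0.0918; rank = round(250 × 0.0918) = 23; θ*₍23₎ = 100.1.
Upper: z₀ + z₂ = 2.340; 1 − a(z₀+z₂) = 1.1100; argument = 2.4881 → 2.49; α₂ = 0.9936; rank = 248; θ*₍248₎ = 115.7.

(100.1, 115.7)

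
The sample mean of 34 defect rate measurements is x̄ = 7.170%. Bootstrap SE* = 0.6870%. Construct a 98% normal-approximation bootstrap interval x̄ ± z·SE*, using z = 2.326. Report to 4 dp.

(5.5720, 8.7680)

Margin = 2.326 × 0.6870 = 1.59796
Interval: 7.170 ± 1.59796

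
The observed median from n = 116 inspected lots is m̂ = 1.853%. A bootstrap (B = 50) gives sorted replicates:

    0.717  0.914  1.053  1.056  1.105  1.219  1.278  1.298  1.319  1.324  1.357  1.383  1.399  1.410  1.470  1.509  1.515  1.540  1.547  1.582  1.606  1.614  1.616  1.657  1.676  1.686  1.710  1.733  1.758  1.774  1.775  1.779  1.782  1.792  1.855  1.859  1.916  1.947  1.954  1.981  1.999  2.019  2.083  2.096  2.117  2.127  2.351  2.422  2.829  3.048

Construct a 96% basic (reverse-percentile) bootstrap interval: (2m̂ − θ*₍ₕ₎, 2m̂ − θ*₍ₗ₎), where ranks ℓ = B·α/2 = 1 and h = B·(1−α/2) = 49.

Percentile endpoints at ranks 1 and 49: θ*₍1₎ = 0.717, θ*₍49₎ = 2.829.
Basic interval reflects these around m̂:
  lower = 2 × 1.853 − 2.829 = 0.877
  upper = 2 × 1.853 − 0.717 = 2.989

(0.877, 2.989)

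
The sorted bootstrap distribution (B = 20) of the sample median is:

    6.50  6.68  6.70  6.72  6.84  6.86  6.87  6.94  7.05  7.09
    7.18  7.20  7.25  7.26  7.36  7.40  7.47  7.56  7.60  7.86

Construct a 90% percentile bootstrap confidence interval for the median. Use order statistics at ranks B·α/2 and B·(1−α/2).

α = 0.10; lower rank = 20 × 0.050 = 1; upper rank = 20 × 0.950 = 19.
The 1st smallest replicate is 6.50; the 19th is 7.60.

(6.50, 7.60)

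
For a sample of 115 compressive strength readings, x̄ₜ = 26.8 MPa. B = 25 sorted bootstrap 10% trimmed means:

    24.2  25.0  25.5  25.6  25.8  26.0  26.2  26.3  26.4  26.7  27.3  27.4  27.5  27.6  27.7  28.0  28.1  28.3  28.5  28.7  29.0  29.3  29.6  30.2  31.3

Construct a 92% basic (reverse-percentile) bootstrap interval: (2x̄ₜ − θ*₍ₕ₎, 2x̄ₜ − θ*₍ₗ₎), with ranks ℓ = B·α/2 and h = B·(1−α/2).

Percentile endpoints at ranks 1 and 24: θ*₍1₎ = 24.2, θ*₍24₎ = 30.2.
Basic interval reflects these around x̄ₜ:
  lower = 2 × 26.8 − 30.2 = 23.4
  upper = 2 × 26.8 − 24.2 = 29.4

(23.4, 29.4)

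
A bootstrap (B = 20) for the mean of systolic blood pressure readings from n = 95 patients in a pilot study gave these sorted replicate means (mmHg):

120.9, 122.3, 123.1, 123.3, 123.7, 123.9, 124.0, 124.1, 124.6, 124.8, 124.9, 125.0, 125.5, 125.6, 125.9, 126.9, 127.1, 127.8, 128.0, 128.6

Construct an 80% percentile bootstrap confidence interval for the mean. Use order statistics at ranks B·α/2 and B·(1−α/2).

(122.3, 127.8)

α = 0.20; lower rank = 20 × 0.100 = 2; upper rank = 20 × 0.900 = 18.
The 2nd smallest replicate is 122.3; the 18th is 127.8.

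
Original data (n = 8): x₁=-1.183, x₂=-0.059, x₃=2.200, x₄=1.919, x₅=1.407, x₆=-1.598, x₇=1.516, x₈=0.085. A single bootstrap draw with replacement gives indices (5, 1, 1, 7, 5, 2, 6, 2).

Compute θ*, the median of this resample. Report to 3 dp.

Resample values: 1.407, -1.183, -1.183, 1.516, 1.407, -0.059, -1.598, -0.059.
Sorted: -1.598, -1.183, -1.183, -0.059, -0.059, 1.407, 1.407, 1.516
Median = average of the two middle values = -0.059

θ* = -0.059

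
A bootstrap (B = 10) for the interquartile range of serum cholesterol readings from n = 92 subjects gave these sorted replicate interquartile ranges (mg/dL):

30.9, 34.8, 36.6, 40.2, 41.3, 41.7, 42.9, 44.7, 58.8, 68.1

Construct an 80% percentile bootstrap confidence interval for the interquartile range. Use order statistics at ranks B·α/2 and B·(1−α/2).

α = 0.20; lower rank = 10 × 0.100 = 1; upper rank = 10 × 0.900 = 9.
The 1st smallest replicate is 30.9; the 9th is 58.8.

(30.9, 58.8)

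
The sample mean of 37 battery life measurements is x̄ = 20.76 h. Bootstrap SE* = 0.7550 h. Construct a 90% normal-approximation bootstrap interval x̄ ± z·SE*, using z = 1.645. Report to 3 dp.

(19.518, 22.002)

Margin = 1.645 × 0.7550 = 1.2420
Interval: 20.76 ± 1.2420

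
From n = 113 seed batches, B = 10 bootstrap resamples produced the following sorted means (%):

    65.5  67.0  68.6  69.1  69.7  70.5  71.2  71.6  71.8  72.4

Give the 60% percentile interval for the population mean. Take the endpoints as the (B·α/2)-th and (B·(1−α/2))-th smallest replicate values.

α = 0.40; lower rank = 10 × 0.200 = 2; upper rank = 10 × 0.800 = 8.
The 2nd smallest replicate is 67.0; the 8th is 71.6.

(67.0, 71.6)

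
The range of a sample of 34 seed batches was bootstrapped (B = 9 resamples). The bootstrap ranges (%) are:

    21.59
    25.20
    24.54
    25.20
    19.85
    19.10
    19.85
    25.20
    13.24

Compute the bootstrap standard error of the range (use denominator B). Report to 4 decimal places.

Bootstrap SE is the standard deviation of the 9 replicate ranges.
Mean of replicates: (21.59 + 25.20 + 24.54 + 25.20 + 19.85 + 19.10 + 19.85 + 25.20 + 13.24) / 9 = 193.77000 / 9 = 21.53000
Sum of squared deviations: (+0.06000)² + (+3.67000)² + (+3.01000)² + (+3.67000)² + (−1.68000)² + (−2.43000)² + (−1.68000)² + (+3.67000)² + (−8.29000)² = 129.74420
Variance = 129.74420 / 9 = 14.41602
SE* = √14.41602

SE* = 3.7968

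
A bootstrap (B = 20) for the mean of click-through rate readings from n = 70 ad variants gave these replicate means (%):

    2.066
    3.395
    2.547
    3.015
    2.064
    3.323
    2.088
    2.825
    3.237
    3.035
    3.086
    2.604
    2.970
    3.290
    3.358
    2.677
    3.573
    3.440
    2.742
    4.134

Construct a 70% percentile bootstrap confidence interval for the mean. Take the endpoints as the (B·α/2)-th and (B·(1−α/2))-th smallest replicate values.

(2.088, 3.395)

Sorted replicates: 2.064, 2.066, 2.088, 2.547, 2.604, 2.677, 2.742, 2.825, 2.970, 3.015, 3.035, 3.086, 3.237, 3.290, 3.323, 3.358, 3.395, 3.440, 3.573, 4.134
α = 0.30; lower rank = 20 × 0.150 = 3; upper rank = 20 × 0.850 = 17.
The 3rd smallest replicate is 2.088; the 17th is 3.395.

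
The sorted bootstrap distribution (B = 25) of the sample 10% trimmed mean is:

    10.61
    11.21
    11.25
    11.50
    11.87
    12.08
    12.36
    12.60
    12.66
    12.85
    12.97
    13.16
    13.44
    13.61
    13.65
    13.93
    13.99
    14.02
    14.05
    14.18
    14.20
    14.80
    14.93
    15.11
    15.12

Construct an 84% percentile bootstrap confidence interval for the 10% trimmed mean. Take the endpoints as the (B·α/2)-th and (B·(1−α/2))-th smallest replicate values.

(11.21, 14.93)

α = 0.16; lower rank = 25 × 0.080 = 2; upper rank = 25 × 0.920 = 23.
The 2nd smallest replicate is 11.21; the 23rd is 14.93.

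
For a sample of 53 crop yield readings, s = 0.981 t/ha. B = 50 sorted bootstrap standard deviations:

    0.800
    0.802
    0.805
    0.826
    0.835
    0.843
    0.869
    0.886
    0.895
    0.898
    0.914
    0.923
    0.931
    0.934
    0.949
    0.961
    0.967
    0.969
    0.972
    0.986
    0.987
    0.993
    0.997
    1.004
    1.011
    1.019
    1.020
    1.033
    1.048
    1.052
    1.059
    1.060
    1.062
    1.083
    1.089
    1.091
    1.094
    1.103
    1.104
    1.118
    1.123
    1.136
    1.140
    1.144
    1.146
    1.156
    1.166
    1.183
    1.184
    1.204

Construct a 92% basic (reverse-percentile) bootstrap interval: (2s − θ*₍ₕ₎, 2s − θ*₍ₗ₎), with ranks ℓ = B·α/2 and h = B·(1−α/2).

(0.779, 1.160)

Percentile endpoints at ranks 2 and 48: θ*₍2₎ = 0.802, θ*₍48₎ = 1.183.
Basic interval reflects these around s:
  lower = 2 × 0.981 − 1.183 = 0.779
  upper = 2 × 0.981 − 0.802 = 1.160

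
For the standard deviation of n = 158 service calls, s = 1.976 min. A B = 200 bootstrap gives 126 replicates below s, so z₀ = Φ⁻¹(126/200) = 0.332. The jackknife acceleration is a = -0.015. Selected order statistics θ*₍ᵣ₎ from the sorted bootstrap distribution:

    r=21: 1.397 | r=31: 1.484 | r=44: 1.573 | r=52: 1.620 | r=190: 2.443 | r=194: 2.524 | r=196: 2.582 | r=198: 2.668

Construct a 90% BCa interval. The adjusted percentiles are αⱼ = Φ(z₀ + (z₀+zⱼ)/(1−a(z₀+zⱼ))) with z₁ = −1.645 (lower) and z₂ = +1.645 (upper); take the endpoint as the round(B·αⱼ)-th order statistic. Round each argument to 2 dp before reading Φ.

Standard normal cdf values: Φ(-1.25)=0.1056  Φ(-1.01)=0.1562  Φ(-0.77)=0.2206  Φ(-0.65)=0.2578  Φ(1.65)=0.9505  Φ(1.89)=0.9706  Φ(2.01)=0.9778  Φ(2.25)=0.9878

Lower: z₀ + z₁ = 0.332 + (-1.645) = -1.313; 1 − a(z₀+z₁) = 1 − (-0.015)(-1.313) = 0.9803; argument = 0.332 + (-1.313)/0.9803 = -1.0074 → -1.01.
α₁ = Φ(-1.01) = 0.1562; rank = round(200 × 0.1562) = 31; θ*₍31₎ = 1.484.
Upper: z₀ + z₂ = 1.977; 1 − a(z₀+z₂) = 1.0297; argument = 2.2521 → 2.25; α₂ = 0.9878; rank = 198; θ*₍198₎ = 2.668.

(1.484, 2.668)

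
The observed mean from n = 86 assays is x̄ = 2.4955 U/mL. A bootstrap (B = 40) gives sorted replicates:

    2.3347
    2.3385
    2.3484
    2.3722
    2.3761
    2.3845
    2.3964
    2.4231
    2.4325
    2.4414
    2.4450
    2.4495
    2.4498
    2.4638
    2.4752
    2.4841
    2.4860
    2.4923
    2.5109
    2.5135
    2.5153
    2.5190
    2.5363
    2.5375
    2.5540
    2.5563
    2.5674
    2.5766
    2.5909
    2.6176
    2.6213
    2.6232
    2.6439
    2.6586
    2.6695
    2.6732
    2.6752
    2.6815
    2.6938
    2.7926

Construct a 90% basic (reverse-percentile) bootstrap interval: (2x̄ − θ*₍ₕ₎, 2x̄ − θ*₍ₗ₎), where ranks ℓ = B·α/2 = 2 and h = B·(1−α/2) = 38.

Percentile endpoints at ranks 2 and 38: θ*₍2₎ = 2.3385, θ*₍38₎ = 2.6815.
Basic interval reflects these around x̄:
  lower = 2 × 2.4955 − 2.6815 = 2.3095
  upper = 2 × 2.4955 − 2.3385 = 2.6525

(2.3095, 2.6525)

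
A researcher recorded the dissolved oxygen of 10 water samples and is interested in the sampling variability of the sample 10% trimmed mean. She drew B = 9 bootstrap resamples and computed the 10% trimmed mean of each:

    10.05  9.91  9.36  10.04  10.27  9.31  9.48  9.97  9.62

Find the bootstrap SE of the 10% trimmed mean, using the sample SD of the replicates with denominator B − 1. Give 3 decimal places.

SE* = 0.344

Bootstrap SE is the standard deviation of the 9 replicate 10% trimmed means.
Mean of replicates: (10.05 + 9.91 + 9.36 + 10.04 + 10.27 + 9.31 + 9.48 + 9.97 + 9.62) / 9 = 88.0100 / 9 = 9.7789
Sum of squared deviations: (+0.2711)² + (+0.1311)² + (−0.4189)² + (+0.2611)² + (+0.4911)² + (−0.4689)² + (−0.2989)² + (+0.1911)² + (−0.1589)² = 0.9465
Variance = 0.9465 / 8 = 0.1183
SE* = √0.1183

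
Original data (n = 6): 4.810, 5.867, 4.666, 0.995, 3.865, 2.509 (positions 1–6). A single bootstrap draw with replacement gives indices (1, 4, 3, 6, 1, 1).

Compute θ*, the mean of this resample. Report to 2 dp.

θ* = 3.77

Resample values: 4.810, 0.995, 4.666, 2.509, 4.810, 4.810.
Mean = (4.810 + 0.995 + 4.666 + 2.509 + 4.810 + 4.810) / 6 = 22.6000 / 6 = 3.77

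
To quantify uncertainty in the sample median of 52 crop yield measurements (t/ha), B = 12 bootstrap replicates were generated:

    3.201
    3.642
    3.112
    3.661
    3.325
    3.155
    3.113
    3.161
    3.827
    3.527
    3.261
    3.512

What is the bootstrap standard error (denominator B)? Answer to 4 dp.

SE* = 0.2375

Bootstrap SE is the standard deviation of the 12 replicate medians.
Mean of replicates: (3.201 + 3.642 + 3.112 + 3.661 + 3.325 + 3.155 + 3.113 + 3.161 + 3.827 + 3.527 + 3.261 + 3.512) / 12 = 40.49700 / 12 = 3.37475
Sum of squared deviations: (−0.17375)² + (+0.26725)² + (−0.26275)² + (+0.28625)² + (−0.04975)² + (−0.21975)² + (−0.26175)² + (−0.21375)² + (+0.45225)² + (+0.15225)² + (−0.11375)² + (+0.13725)² = 0.67704
Variance = 0.67704 / 12 = 0.05642
SE* = √0.05642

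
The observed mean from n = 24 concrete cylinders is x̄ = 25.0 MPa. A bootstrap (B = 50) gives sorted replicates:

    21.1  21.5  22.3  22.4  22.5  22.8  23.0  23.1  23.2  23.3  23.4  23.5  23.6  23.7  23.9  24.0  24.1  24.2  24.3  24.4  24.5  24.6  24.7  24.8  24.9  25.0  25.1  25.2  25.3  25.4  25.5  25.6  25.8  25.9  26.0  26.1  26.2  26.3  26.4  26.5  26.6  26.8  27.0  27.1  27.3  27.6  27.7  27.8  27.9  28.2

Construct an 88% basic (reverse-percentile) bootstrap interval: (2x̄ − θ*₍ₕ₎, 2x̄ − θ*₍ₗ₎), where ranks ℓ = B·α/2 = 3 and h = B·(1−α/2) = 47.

Percentile endpoints at ranks 3 and 47: θ*₍3₎ = 22.3, θ*₍47₎ = 27.7.
Basic interval reflects these around x̄:
  lower = 2 × 25.0 − 27.7 = 22.3
  upper = 2 × 25.0 − 22.3 = 27.7

(22.3, 27.7)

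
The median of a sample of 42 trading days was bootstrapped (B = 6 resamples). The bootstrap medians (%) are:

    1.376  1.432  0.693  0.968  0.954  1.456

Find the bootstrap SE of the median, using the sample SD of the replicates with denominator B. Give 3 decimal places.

Bootstrap SE is the standard deviation of the 6 replicate medians.
Mean of replicates: (1.376 + 1.432 + 0.693 + 0.968 + 0.954 + 1.456) / 6 = 6.8790 / 6 = 1.1465
Sum of squared deviations: (+0.2295)² + (+0.2855)² + (−0.4535)² + (−0.1785)² + (−0.1925)² + (+0.3095)² = 0.5046
Variance = 0.5046 / 6 = 0.0841
SE* = √0.0841

SE* = 0.290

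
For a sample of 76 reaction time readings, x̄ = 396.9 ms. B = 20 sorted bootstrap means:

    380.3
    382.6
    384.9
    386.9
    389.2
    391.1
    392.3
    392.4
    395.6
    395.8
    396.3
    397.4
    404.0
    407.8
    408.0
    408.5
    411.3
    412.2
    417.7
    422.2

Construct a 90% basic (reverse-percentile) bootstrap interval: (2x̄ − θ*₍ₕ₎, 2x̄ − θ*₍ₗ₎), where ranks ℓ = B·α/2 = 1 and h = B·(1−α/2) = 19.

(376.1, 413.5)

Percentile endpoints at ranks 1 and 19: θ*₍1₎ = 380.3, θ*₍19₎ = 417.7.
Basic interval reflects these around x̄:
  lower = 2 × 396.9 − 417.7 = 376.1
  upper = 2 × 396.9 − 380.3 = 413.5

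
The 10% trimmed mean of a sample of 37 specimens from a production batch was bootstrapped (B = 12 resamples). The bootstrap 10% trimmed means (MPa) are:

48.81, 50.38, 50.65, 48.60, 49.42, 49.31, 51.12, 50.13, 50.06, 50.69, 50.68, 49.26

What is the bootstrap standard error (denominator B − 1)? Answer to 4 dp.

Bootstrap SE is the standard deviation of the 12 replicate 10% trimmed means.
Mean of replicates: (48.81 + 50.38 + 50.65 + 48.60 + 49.42 + 49.31 + 51.12 + 50.13 + 50.06 + 50.69 + 50.68 + 49.26) / 12 = 599.11000 / 12 = 49.92583
Sum of squared deviations: (−1.11583)² + (+0.45417)² + (+0.72417)² + (−1.32583)² + (−0.50583)² + (−0.61583)² + (+1.19417)² + (+0.20417)² + (+0.13417)² + (+0.76417)² + (+0.75417)² + (−0.66583)² = 7.45049
Variance = 7.45049 / 11 = 0.67732
SE* = √0.67732

SE* = 0.8230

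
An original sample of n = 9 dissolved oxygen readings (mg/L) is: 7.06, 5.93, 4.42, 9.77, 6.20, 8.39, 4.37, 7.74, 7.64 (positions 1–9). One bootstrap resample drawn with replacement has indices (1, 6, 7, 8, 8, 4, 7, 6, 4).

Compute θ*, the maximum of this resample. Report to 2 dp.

θ* = 9.77

Resample values: 7.06, 8.39, 4.37, 7.74, 7.74, 9.77, 4.37, 8.39, 9.77.
Maximum = 9.77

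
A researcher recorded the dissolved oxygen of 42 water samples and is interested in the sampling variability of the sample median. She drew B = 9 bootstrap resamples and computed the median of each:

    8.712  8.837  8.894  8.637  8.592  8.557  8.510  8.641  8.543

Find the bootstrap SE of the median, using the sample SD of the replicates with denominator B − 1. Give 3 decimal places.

SE* = 0.133

Bootstrap SE is the standard deviation of the 9 replicate medians.
Mean of replicates: (8.712 + 8.837 + 8.894 + 8.637 + 8.592 + 8.557 + 8.510 + 8.641 + 8.543) / 9 = 77.9230 / 9 = 8.6581
Sum of squared deviations: (+0.0539)² + (+0.1789)² + (+0.2359)² + (−0.0211)² + (−0.0661)² + (−0.1011)² + (−0.1481)² + (−0.0171)² + (−0.1151)² = 0.1411
Variance = 0.1411 / 8 = 0.0176
SE* = √0.0176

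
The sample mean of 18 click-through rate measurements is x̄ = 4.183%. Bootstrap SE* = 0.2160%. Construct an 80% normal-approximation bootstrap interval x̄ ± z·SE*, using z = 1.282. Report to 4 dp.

(3.9061, 4.4599)

Margin = 1.282 × 0.2160 = 0.27691
Interval: 4.183 ± 0.27691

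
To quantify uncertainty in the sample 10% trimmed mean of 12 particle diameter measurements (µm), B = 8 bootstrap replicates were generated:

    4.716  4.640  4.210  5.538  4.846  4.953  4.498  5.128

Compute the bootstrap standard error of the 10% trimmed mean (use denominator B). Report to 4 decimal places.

SE* = 0.3788

Bootstrap SE is the standard deviation of the 8 replicate 10% trimmed means.
Mean of replicates: (4.716 + 4.640 + 4.210 + 5.538 + 4.846 + 4.953 + 4.498 + 5.128) / 8 = 38.529000 / 8 = 4.816125
Sum of squared deviations: (−0.100125)² + (−0.176125)² + (−0.606125)² + (+0.721875)² + (+0.029875)² + (+0.136875)² + (−0.318125)² + (+0.311875)² = 1.147633
Variance = 1.147633 / 8 = 0.143454
SE* = √0.143454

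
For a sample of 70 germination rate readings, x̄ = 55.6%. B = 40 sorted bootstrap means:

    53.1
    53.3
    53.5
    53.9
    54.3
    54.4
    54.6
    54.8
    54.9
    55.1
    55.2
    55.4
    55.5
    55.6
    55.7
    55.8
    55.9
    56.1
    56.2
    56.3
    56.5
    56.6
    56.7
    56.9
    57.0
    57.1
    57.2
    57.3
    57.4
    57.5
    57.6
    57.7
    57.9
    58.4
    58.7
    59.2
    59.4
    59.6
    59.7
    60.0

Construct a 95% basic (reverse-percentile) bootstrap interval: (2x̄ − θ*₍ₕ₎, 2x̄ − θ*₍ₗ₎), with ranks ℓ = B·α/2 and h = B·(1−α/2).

(51.5, 58.1)

Percentile endpoints at ranks 1 and 39: θ*₍1₎ = 53.1, θ*₍39₎ = 59.7.
Basic interval reflects these around x̄:
  lower = 2 × 55.6 − 59.7 = 51.5
  upper = 2 × 55.6 − 53.1 = 58.1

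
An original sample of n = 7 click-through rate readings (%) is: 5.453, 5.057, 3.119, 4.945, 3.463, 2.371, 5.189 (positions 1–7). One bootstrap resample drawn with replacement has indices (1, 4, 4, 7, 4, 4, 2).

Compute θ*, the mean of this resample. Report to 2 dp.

θ* = 5.07

Resample values: 5.453, 4.945, 4.945, 5.189, 4.945, 4.945, 5.057.
Mean = (5.453 + 4.945 + 4.945 + 5.189 + 4.945 + 4.945 + 5.057) / 7 = 35.4790 / 7 = 5.07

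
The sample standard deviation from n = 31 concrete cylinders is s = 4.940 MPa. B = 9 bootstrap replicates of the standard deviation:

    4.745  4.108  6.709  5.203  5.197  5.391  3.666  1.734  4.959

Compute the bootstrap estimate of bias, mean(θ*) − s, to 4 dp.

mean(θ*) = (4.745 + 4.108 + 6.709 + 5.203 + 5.197 + 5.391 + 3.666 + 1.734 + 4.959) / 9 = 4.63467
bias = 4.63467 − 4.940

bias = −0.3053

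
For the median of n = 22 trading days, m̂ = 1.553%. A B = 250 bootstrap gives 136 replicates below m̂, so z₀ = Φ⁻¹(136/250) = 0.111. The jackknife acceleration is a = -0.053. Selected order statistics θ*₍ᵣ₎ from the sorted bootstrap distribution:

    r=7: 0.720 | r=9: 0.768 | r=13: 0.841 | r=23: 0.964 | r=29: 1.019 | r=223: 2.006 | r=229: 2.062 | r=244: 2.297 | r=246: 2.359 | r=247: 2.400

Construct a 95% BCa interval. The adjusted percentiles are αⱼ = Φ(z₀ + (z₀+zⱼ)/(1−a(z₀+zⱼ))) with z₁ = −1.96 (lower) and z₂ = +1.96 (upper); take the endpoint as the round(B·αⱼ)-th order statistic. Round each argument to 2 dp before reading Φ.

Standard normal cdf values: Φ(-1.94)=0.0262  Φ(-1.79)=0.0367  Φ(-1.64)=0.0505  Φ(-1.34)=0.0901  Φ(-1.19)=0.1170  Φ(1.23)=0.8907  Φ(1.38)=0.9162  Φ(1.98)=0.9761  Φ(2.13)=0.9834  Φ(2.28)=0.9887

(0.720, 2.297)

Lower: z₀ + z₁ = 0.111 + (-1.960) = -1.849; 1 − a(z₀+z₁) = 1 − (-0.053)(-1.849) = 0.9020; argument = 0.111 + (-1.849)/0.9020 = -1.9389 → -1.94.
α₁ = Φ(-1.94) = 0.0262; rank = round(250 × 0.0262) = 7; θ*₍7₎ = 0.720.
Upper: z₀ + z₂ = 2.071; 1 − a(z₀+z₂) = 1.1098; argument = 1.9772 → 1.98; α₂ = 0.9761; rank = 244; θ*₍244₎ = 2.297.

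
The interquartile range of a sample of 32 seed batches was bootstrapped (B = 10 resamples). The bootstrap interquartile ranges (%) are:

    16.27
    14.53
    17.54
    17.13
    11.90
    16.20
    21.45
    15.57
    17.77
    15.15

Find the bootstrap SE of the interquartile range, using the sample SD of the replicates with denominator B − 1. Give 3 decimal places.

SE* = 2.478

Bootstrap SE is the standard deviation of the 10 replicate interquartile ranges.
Mean of replicates: (16.27 + 14.53 + 17.54 + 17.13 + 11.90 + 16.20 + 21.45 + 15.57 + 17.77 + 15.15) / 10 = 163.5100 / 10 = 16.3510
Sum of squared deviations: (−0.0810)² + (−1.8210)² + (+1.1890)² + (+0.7790)² + (−4.4510)² + (−0.1510)² + (+5.0990)² + (−0.7810)² + (+1.4190)² + (−1.2010)² = 55.2431
Variance = 55.2431 / 9 = 6.1381
SE* = √6.1381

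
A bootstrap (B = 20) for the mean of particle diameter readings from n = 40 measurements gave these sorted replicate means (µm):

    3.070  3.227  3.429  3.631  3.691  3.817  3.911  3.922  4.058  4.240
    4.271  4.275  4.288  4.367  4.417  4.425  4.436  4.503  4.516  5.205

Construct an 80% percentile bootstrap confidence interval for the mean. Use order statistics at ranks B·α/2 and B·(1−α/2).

α = 0.20; lower rank = 20 × 0.100 = 2; upper rank = 20 × 0.900 = 18.
The 2nd smallest replicate is 3.227; the 18th is 4.503.

(3.227, 4.503)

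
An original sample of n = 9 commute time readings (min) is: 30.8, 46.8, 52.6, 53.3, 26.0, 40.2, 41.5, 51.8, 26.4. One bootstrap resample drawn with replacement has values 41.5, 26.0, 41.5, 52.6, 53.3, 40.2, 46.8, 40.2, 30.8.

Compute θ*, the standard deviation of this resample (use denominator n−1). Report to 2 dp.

θ* = 9.00

Mean = 41.4333; sum of squared deviations = 648.6200
s² = 648.6200 / 8 = 81.0775
s = √81.0775 = 9.00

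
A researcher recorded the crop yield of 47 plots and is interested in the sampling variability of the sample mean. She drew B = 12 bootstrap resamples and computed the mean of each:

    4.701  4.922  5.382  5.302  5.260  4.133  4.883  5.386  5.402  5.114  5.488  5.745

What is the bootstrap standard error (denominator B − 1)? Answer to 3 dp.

Bootstrap SE is the standard deviation of the 12 replicate means.
Mean of replicates: (4.701 + 4.922 + 5.382 + 5.302 + 5.260 + 4.133 + 4.883 + 5.386 + 5.402 + 5.114 + 5.488 + 5.745) / 12 = 61.7180 / 12 = 5.1432
Sum of squared deviations: (−0.4422)² + (−0.2212)² + (+0.2388)² + (+0.1588)² + (+0.1168)² + (−1.0102)² + (−0.2602)² + (+0.2428)² + (+0.2588)² + (−0.0292)² + (+0.3448)² + (+0.6018)² = 2.0364
Variance = 2.0364 / 11 = 0.1851
SE* = √0.1851

SE* = 0.430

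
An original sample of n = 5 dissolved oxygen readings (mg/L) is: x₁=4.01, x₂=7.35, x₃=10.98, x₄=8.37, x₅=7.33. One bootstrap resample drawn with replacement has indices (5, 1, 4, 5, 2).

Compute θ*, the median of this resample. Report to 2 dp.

Resample values: 7.33, 4.01, 8.37, 7.33, 7.35.
Sorted: 4.01, 7.33, 7.33, 7.35, 8.37
Median = middle value = 7.33

θ* = 7.33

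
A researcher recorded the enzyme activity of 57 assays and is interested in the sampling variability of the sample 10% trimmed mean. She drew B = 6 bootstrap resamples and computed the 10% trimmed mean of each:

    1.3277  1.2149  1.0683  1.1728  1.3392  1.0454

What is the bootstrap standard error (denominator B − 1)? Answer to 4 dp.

SE* = 0.1247

Bootstrap SE is the standard deviation of the 6 replicate 10% trimmed means.
Mean of replicates: (1.3277 + 1.2149 + 1.0683 + 1.1728 + 1.3392 + 1.0454) / 6 = 7.16830 / 6 = 1.19472
Sum of squared deviations: (+0.13298)² + (+0.02018)² + (−0.12642)² + (−0.02192)² + (+0.14448)² + (−0.14932)² = 0.07772
Variance = 0.07772 / 5 = 0.01554
SE* = √0.01554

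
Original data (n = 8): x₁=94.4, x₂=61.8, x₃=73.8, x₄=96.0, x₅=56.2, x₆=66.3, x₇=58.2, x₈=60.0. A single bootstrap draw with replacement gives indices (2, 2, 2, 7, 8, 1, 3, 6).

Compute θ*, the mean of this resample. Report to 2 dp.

Resample values: 61.8, 61.8, 61.8, 58.2, 60.0, 94.4, 73.8, 66.3.
Mean = (61.8 + 61.8 + 61.8 + 58.2 + 60.0 + 94.4 + 73.8 + 66.3) / 8 = 538.10 / 8 = 67.26

θ* = 67.26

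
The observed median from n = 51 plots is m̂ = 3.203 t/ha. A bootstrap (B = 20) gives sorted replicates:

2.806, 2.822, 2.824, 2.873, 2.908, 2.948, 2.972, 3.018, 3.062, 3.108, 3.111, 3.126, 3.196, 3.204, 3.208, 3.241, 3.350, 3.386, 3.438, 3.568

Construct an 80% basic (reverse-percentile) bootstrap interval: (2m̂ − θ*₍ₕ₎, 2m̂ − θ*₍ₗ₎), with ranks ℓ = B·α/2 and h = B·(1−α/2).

Percentile endpoints at ranks 2 and 18: θ*₍2₎ = 2.822, θ*₍18₎ = 3.386.
Basic interval reflects these around m̂:
  lower = 2 × 3.203 − 3.386 = 3.020
  upper = 2 × 3.203 − 2.822 = 3.584

(3.020, 3.584)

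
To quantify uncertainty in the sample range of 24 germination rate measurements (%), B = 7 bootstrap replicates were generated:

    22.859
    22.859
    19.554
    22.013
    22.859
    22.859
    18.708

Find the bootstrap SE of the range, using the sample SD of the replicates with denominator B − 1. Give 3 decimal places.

SE* = 1.781

Bootstrap SE is the standard deviation of the 7 replicate ranges.
Mean of replicates: (22.859 + 22.859 + 19.554 + 22.013 + 22.859 + 22.859 + 18.708) / 7 = 151.7110 / 7 = 21.6730
Sum of squared deviations: (+1.1860)² + (+1.1860)² + (−2.1190)² + (+0.3400)² + (+1.1860)² + (+1.1860)² + (−2.9650)² = 19.0234
Variance = 19.0234 / 6 = 3.1706
SE* = √3.1706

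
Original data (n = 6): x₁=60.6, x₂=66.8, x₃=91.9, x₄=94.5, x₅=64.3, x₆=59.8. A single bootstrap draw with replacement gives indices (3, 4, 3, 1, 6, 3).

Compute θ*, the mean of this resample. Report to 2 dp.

Resample values: 91.9, 94.5, 91.9, 60.6, 59.8, 91.9.
Mean = (91.9 + 94.5 + 91.9 + 60.6 + 59.8 + 91.9) / 6 = 490.60 / 6 = 81.77

θ* = 81.77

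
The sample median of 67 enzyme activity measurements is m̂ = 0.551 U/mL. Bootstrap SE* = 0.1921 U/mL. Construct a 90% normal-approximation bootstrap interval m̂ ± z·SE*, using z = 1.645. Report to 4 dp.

(0.2350, 0.8670)

Margin = 1.645 × 0.1921 = 0.31600
Interval: 0.551 ± 0.31600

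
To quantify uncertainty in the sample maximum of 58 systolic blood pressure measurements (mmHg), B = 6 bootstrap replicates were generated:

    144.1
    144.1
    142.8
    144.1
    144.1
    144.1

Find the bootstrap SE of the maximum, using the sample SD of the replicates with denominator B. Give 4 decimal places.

Bootstrap SE is the standard deviation of the 6 replicate maximums.
Mean of replicates: (144.1 + 144.1 + 142.8 + 144.1 + 144.1 + 144.1) / 6 = 863.30000 / 6 = 143.88333
Sum of squared deviations: (+0.21667)² + (+0.21667)² + (−1.08333)² + (+0.21667)² + (+0.21667)² + (+0.21667)² = 1.40833
Variance = 1.40833 / 6 = 0.23472
SE* = √0.23472

SE* = 0.4845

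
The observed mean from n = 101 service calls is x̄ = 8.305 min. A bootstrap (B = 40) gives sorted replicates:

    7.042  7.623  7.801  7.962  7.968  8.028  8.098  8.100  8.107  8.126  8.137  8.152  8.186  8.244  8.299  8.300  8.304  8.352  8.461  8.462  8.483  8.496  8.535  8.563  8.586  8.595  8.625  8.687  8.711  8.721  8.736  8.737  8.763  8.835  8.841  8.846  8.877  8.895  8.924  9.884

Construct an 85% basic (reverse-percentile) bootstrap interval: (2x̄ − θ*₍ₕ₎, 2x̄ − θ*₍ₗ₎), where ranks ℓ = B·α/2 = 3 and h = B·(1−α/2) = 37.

(7.733, 8.809)

Percentile endpoints at ranks 3 and 37: θ*₍3₎ = 7.801, θ*₍37₎ = 8.877.
Basic interval reflects these around x̄:
  lower = 2 × 8.305 − 8.877 = 7.733
  upper = 2 × 8.305 − 7.801 = 8.809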